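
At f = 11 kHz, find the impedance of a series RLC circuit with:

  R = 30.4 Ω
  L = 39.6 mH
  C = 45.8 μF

Step 1 — Angular frequency: ω = 2π·f = 2π·1.1e+04 = 6.912e+04 rad/s.
Step 2 — Component impedances:
  R: Z = R = 30.4 Ω
  L: Z = jωL = j·6.912e+04·0.0396 = 0 + j2737 Ω
  C: Z = 1/(jωC) = -j/(ω·C) = 0 - j0.3159 Ω
Step 3 — Series combination: Z_total = R + L + C = 30.4 + j2737 Ω = 2737∠89.4° Ω.

Z = 30.4 + j2737 Ω = 2737∠89.4° Ω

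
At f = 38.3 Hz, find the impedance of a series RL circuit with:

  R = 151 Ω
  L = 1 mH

Step 1 — Angular frequency: ω = 2π·f = 2π·38.3 = 240.6 rad/s.
Step 2 — Component impedances:
  R: Z = R = 151 Ω
  L: Z = jωL = j·240.6·0.001 = 0 + j0.2406 Ω
Step 3 — Series combination: Z_total = R + L = 151 + j0.2406 Ω = 151∠0.1° Ω.

Z = 151 + j0.2406 Ω = 151∠0.1° Ω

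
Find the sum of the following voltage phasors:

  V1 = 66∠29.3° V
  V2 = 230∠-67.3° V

Step 1 — Convert each phasor to rectangular form:
  V1 = 66·(cos(29.3°) + j·sin(29.3°)) = 57.56 + j32.3 V
  V2 = 230·(cos(-67.3°) + j·sin(-67.3°)) = 88.76 - j212.2 V
Step 2 — Sum components: V_total = 146.3 - j179.9 V.
Step 3 — Convert to polar: |V_total| = 231.9 V, ∠V_total = -50.9°.

V_total = 231.9∠-50.9° V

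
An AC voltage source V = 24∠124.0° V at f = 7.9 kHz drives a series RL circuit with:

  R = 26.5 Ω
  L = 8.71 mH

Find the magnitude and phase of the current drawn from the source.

Step 1 — Angular frequency: ω = 2π·f = 2π·7900 = 4.964e+04 rad/s.
Step 2 — Component impedances:
  R: Z = R = 26.5 Ω
  L: Z = jωL = j·4.964e+04·0.00871 = 0 + j432.3 Ω
Step 3 — Series combination: Z_total = R + L = 26.5 + j432.3 Ω = 433.2∠86.5° Ω.
Step 4 — Source phasor: V = 24∠124.0° V = -13.42 + j19.9 V.
Step 5 — Ohm's law: I = V / Z_total = (-13.42 + j19.9) / (26.5 + j432.3) = 0.04395 + j0.03374 A.
Step 6 — Convert to polar: |I| = 0.05541 A, ∠I = 37.5°.

I = 0.05541∠37.5° A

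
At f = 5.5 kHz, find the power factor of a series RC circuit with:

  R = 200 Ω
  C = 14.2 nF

Step 1 — Angular frequency: ω = 2π·f = 2π·5500 = 3.456e+04 rad/s.
Step 2 — Component impedances:
  R: Z = R = 200 Ω
  C: Z = 1/(jωC) = -j/(ω·C) = 0 - j2038 Ω
Step 3 — Series combination: Z_total = R + C = 200 - j2038 Ω = 2048∠-84.4° Ω.
Step 4 — Power factor: PF = cos(φ) = Re(Z)/|Z| = 200/2047.63 = 0.09767.
Step 5 — Type: Im(Z) = -2038 ⇒ leading (phase φ = -84.4°).

PF = 0.09767 (leading, φ = -84.4°)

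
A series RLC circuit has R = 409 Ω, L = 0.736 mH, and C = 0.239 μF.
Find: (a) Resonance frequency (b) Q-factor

Step 1 — Resonance condition Im(Z)=0 gives ω₀ = 1/√(LC).
Step 2 — ω₀ = 1/√(0.000736·2.39e-07) = 7.54e+04 rad/s.
Step 3 — f₀ = ω₀/(2π) = 1.2e+04 Hz.
Step 4 — Series Q: Q = ω₀L/R = 7.54e+04·0.000736/409 = 0.1357.

(a) f₀ = 1.2e+04 Hz  (b) Q = 0.1357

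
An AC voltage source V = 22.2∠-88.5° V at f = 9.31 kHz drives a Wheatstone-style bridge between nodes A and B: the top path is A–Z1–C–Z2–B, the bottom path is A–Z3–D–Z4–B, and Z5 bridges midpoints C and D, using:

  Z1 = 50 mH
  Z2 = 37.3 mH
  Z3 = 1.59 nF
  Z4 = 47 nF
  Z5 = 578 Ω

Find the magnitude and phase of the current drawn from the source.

Step 1 — Angular frequency: ω = 2π·f = 2π·9310 = 5.85e+04 rad/s.
Step 2 — Component impedances:
  Z1: Z = jωL = j·5.85e+04·0.05 = 0 + j2925 Ω
  Z2: Z = jωL = j·5.85e+04·0.0373 = 0 + j2182 Ω
  Z3: Z = 1/(jωC) = -j/(ω·C) = 0 - j1.075e+04 Ω
  Z4: Z = 1/(jωC) = -j/(ω·C) = 0 - j363.7 Ω
  Z5: Z = R = 578 Ω
Step 3 — Bridge requires nodal analysis (the Z5 bridge couples midpoints C and D, so the two paths cannot be reduced to a simple series/parallel combination). Setting node B to ground and injecting 1 A at node A, the 3-node admittance system at A, C, D solves to V_A = Z_AB = 1351 + j3911 Ω = 4138∠70.9° Ω.
Step 4 — Source phasor: V = 22.2∠-88.5° V = 0.5811 - j22.19 V.
Step 5 — Ohm's law: I = V / Z_total = (0.5811 - j22.19) / (1351 + j3911) = -0.005024 - j0.001884 A.
Step 6 — Convert to polar: |I| = 0.005365 A, ∠I = -159.4°.

I = 0.005365∠-159.4° A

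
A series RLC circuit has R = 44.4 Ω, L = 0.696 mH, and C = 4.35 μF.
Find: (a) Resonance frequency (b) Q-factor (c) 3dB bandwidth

Step 1 — Resonance condition Im(Z)=0 gives ω₀ = 1/√(LC).
Step 2 — ω₀ = 1/√(0.000696·4.35e-06) = 1.817e+04 rad/s.
Step 3 — f₀ = ω₀/(2π) = 2892 Hz.
Step 4 — Series Q: Q = ω₀L/R = 1.817e+04·0.000696/44.4 = 0.2849.
Step 5 — 3dB bandwidth: Δω = ω₀/Q = 6.379e+04 rad/s; BW = Δω/(2π) = 1.015e+04 Hz.

(a) f₀ = 2892 Hz  (b) Q = 0.2849  (c) BW = 1.015e+04 Hz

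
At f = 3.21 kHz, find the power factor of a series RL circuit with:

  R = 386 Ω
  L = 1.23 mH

Step 1 — Angular frequency: ω = 2π·f = 2π·3210 = 2.017e+04 rad/s.
Step 2 — Component impedances:
  R: Z = R = 386 Ω
  L: Z = jωL = j·2.017e+04·0.00123 = 0 + j24.81 Ω
Step 3 — Series combination: Z_total = R + L = 386 + j24.81 Ω = 386.8∠3.7° Ω.
Step 4 — Power factor: PF = cos(φ) = Re(Z)/|Z| = 386/386.8 = 0.9979.
Step 5 — Type: Im(Z) = 24.81 ⇒ lagging (phase φ = 3.7°).

PF = 0.9979 (lagging, φ = 3.7°)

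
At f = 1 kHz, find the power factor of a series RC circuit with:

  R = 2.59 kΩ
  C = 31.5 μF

Step 1 — Angular frequency: ω = 2π·f = 2π·1000 = 6283 rad/s.
Step 2 — Component impedances:
  R: Z = R = 2590 Ω
  C: Z = 1/(jωC) = -j/(ω·C) = 0 - j5.053 Ω
Step 3 — Series combination: Z_total = R + C = 2590 - j5.053 Ω = 2590∠-0.1° Ω.
Step 4 — Power factor: PF = cos(φ) = Re(Z)/|Z| = 2590/2590 = 1.
Step 5 — Type: Im(Z) = -5.053 ⇒ leading (phase φ = -0.1°).

PF = 1 (leading, φ = -0.1°)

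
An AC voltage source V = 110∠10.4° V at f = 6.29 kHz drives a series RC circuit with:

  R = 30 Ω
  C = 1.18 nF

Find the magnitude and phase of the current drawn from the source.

Step 1 — Angular frequency: ω = 2π·f = 2π·6290 = 3.952e+04 rad/s.
Step 2 — Component impedances:
  R: Z = R = 30 Ω
  C: Z = 1/(jωC) = -j/(ω·C) = 0 - j2.144e+04 Ω
Step 3 — Series combination: Z_total = R + C = 30 - j2.144e+04 Ω = 2.144e+04∠-89.9° Ω.
Step 4 — Source phasor: V = 110∠10.4° V = 108.2 + j19.86 V.
Step 5 — Ohm's law: I = V / Z_total = (108.2 + j19.86) / (30 - j2.144e+04) = -0.000919 + j0.005047 A.
Step 6 — Convert to polar: |I| = 0.00513 A, ∠I = 100.3°.

I = 0.00513∠100.3° A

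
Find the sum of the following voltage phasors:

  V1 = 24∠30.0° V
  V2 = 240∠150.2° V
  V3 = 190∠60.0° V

Step 1 — Convert each phasor to rectangular form:
  V1 = 24·(cos(30.0°) + j·sin(30.0°)) = 20.78 + j12 V
  V2 = 240·(cos(150.2°) + j·sin(150.2°)) = -208.3 + j119.3 V
  V3 = 190·(cos(60.0°) + j·sin(60.0°)) = 95 + j164.5 V
Step 2 — Sum components: V_total = -92.48 + j295.8 V.
Step 3 — Convert to polar: |V_total| = 309.9 V, ∠V_total = 107.4°.

V_total = 309.9∠107.4° V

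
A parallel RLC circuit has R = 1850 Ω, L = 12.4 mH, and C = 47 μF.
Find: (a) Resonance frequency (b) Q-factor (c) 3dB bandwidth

Step 1 — Resonance: ω₀ = 1/√(LC) = 1/√(0.0124·4.7e-05) = 1310 rad/s.
Step 2 — f₀ = ω₀/(2π) = 208.5 Hz.
Step 3 — Parallel Q: Q = R/(ω₀L) = 1850/(1310·0.0124) = 113.9.
Step 4 — Bandwidth: Δω = ω₀/Q = 11.5 rad/s; BW = Δω/(2π) = 1.83 Hz.

(a) f₀ = 208.5 Hz  (b) Q = 113.9  (c) BW = 1.83 Hz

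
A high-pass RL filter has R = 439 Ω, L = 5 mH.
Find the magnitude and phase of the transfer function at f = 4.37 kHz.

Step 1 — Angular frequency: ω = 2π·4370 = 2.746e+04 rad/s.
Step 2 — Transfer function: H(jω) = jωL/(R + jωL).
Step 3 — Numerator jωL = j·137.3; denominator R + jωL = 439 + j137.3.
Step 4 — H = 0.08909 + j0.2849.
Step 5 — Magnitude: |H| = 0.2985 (-10.5 dB); phase: φ = 72.6°.

|H| = 0.2985 (-10.5 dB), φ = 72.6°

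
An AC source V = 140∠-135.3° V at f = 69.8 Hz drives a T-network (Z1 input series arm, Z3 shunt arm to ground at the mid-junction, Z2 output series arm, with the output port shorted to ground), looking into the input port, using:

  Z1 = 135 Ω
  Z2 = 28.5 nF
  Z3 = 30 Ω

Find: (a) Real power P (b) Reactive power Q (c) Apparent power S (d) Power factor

Step 1 — Angular frequency: ω = 2π·f = 2π·69.8 = 438.6 rad/s.
Step 2 — Component impedances:
  Z1: Z = R = 135 Ω
  Z2: Z = 1/(jωC) = -j/(ω·C) = 0 - j8.001e+04 Ω
  Z3: Z = R = 30 Ω
Step 3 — With the output port shorted to ground, the output series arm Z2 runs from the junction to ground; the shunt arm Z3 also runs from the junction to ground. They appear in parallel: Z3 || Z2 = 30 - j0.01125 Ω.
Step 4 — Series with input arm Z1: Z_in = Z1 + (Z3 || Z2) = 165 - j0.01125 Ω = 165∠-0.0° Ω.
Step 5 — Source phasor: V = 140∠-135.3° V = -99.51 - j98.48 V.
Step 6 — Current: I = V / Z = -0.6031 - j0.5969 A = 0.8485∠-135.3° A.
Step 7 — Complex power: S = V·I* = 118.8 - j0.008099 VA.
Step 8 — Real power: P = Re(S) = 118.8 W.
Step 9 — Reactive power: Q = Im(S) = -0.008099 VAR.
Step 10 — Apparent power: |S| = 118.8 VA.
Step 11 — Power factor: PF = P/|S| = 1 (leading).

(a) P = 118.8 W  (b) Q = -0.008099 VAR  (c) S = 118.8 VA  (d) PF = 1 (leading)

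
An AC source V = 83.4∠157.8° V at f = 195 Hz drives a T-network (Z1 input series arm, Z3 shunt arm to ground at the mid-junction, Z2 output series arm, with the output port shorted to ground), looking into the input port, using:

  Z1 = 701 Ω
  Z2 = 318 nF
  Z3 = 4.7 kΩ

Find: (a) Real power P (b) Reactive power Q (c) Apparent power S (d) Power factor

Step 1 — Angular frequency: ω = 2π·f = 2π·195 = 1225 rad/s.
Step 2 — Component impedances:
  Z1: Z = R = 701 Ω
  Z2: Z = 1/(jωC) = -j/(ω·C) = 0 - j2567 Ω
  Z3: Z = R = 4700 Ω
Step 3 — With the output port shorted to ground, the output series arm Z2 runs from the junction to ground; the shunt arm Z3 also runs from the junction to ground. They appear in parallel: Z3 || Z2 = 1080 - j1977 Ω.
Step 4 — Series with input arm Z1: Z_in = Z1 + (Z3 || Z2) = 1781 - j1977 Ω = 2661∠-48.0° Ω.
Step 5 — Source phasor: V = 83.4∠157.8° V = -77.22 + j31.51 V.
Step 6 — Current: I = V / Z = -0.02822 - j0.01364 A = 0.03135∠-154.2° A.
Step 7 — Complex power: S = V·I* = 1.75 - j1.942 VA.
Step 8 — Real power: P = Re(S) = 1.75 W.
Step 9 — Reactive power: Q = Im(S) = -1.942 VAR.
Step 10 — Apparent power: |S| = 2.614 VA.
Step 11 — Power factor: PF = P/|S| = 0.6692 (leading).

(a) P = 1.75 W  (b) Q = -1.942 VAR  (c) S = 2.614 VA  (d) PF = 0.6692 (leading)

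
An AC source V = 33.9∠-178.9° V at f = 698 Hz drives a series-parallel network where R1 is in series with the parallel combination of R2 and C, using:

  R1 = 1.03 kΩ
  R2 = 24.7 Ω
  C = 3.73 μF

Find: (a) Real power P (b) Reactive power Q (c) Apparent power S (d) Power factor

Step 1 — Angular frequency: ω = 2π·f = 2π·698 = 4386 rad/s.
Step 2 — Component impedances:
  R1: Z = R = 1030 Ω
  R2: Z = R = 24.7 Ω
  C: Z = 1/(jωC) = -j/(ω·C) = 0 - j61.13 Ω
Step 3 — Parallel branch: R2 || C = 1/(1/R2 + 1/C) = 21.23 - j8.579 Ω.
Step 4 — Series with R1: Z_total = R1 + (R2 || C) = 1051 - j8.579 Ω = 1051∠-0.5° Ω.
Step 5 — Source phasor: V = 33.9∠-178.9° V = -33.89 - j0.6508 V.
Step 6 — Current: I = V / Z = -0.03223 - j0.0008822 A = 0.03225∠-178.4° A.
Step 7 — Complex power: S = V·I* = 1.093 - j0.008921 VA.
Step 8 — Real power: P = Re(S) = 1.093 W.
Step 9 — Reactive power: Q = Im(S) = -0.008921 VAR.
Step 10 — Apparent power: |S| = 1.093 VA.
Step 11 — Power factor: PF = P/|S| = 1 (leading).

(a) P = 1.093 W  (b) Q = -0.008921 VAR  (c) S = 1.093 VA  (d) PF = 1 (leading)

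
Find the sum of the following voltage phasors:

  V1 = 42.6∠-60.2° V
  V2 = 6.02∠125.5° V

Step 1 — Convert each phasor to rectangular form:
  V1 = 42.6·(cos(-60.2°) + j·sin(-60.2°)) = 21.17 - j36.97 V
  V2 = 6.02·(cos(125.5°) + j·sin(125.5°)) = -3.496 + j4.901 V
Step 2 — Sum components: V_total = 17.68 - j32.07 V.
Step 3 — Convert to polar: |V_total| = 36.61 V, ∠V_total = -61.1°.

V_total = 36.61∠-61.1° V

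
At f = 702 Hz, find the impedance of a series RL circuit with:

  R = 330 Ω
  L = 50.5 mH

Step 1 — Angular frequency: ω = 2π·f = 2π·702 = 4411 rad/s.
Step 2 — Component impedances:
  R: Z = R = 330 Ω
  L: Z = jωL = j·4411·0.0505 = 0 + j222.7 Ω
Step 3 — Series combination: Z_total = R + L = 330 + j222.7 Ω = 398.1∠34.0° Ω.

Z = 330 + j222.7 Ω = 398.1∠34.0° Ω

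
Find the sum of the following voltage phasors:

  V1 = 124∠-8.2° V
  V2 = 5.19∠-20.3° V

Step 1 — Convert each phasor to rectangular form:
  V1 = 124·(cos(-8.2°) + j·sin(-8.2°)) = 122.7 - j17.69 V
  V2 = 5.19·(cos(-20.3°) + j·sin(-20.3°)) = 4.868 - j1.801 V
Step 2 — Sum components: V_total = 127.6 - j19.49 V.
Step 3 — Convert to polar: |V_total| = 129.1 V, ∠V_total = -8.7°.

V_total = 129.1∠-8.7° V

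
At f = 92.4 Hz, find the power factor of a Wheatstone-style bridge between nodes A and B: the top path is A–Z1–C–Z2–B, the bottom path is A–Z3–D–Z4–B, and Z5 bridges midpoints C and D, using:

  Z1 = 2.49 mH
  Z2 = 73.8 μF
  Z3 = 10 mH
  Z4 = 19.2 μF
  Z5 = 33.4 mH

Step 1 — Angular frequency: ω = 2π·f = 2π·92.4 = 580.6 rad/s.
Step 2 — Component impedances:
  Z1: Z = jωL = j·580.6·0.00249 = 0 + j1.446 Ω
  Z2: Z = 1/(jωC) = -j/(ω·C) = 0 - j23.34 Ω
  Z3: Z = jωL = j·580.6·0.01 = 0 + j5.806 Ω
  Z4: Z = 1/(jωC) = -j/(ω·C) = 0 - j89.71 Ω
  Z5: Z = jωL = j·580.6·0.0334 = 0 + j19.39 Ω
Step 3 — Bridge requires nodal analysis (the Z5 bridge couples midpoints C and D, so the two paths cannot be reduced to a simple series/parallel combination). Setting node B to ground and injecting 1 A at node A, the 3-node admittance system at A, C, D solves to V_A = Z_AB = 0 - j17.36 Ω = 17.36∠-90.0° Ω.
Step 4 — Power factor: PF = cos(φ) = Re(Z)/|Z| = -0/17.36 = -0.
Step 5 — Type: Im(Z) = -17.36 ⇒ leading (phase φ = -90.0°).

PF = -0 (leading, φ = -90.0°)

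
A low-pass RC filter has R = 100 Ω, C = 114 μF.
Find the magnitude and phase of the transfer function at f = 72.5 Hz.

Step 1 — Angular frequency: ω = 2π·72.5 = 455.5 rad/s.
Step 2 — Transfer function: H(jω) = 1/(1 + jωRC).
Step 3 — Denominator: 1 + jωRC = 1 + j·455.5·100·0.000114 = 1 + j5.193.
Step 4 — H = 0.03576 - j0.1857.
Step 5 — Magnitude: |H| = 0.1891 (-14.5 dB); phase: φ = -79.1°.

|H| = 0.1891 (-14.5 dB), φ = -79.1°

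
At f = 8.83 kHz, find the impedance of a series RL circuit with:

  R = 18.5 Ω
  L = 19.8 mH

Step 1 — Angular frequency: ω = 2π·f = 2π·8830 = 5.548e+04 rad/s.
Step 2 — Component impedances:
  R: Z = R = 18.5 Ω
  L: Z = jωL = j·5.548e+04·0.0198 = 0 + j1099 Ω
Step 3 — Series combination: Z_total = R + L = 18.5 + j1099 Ω = 1099∠89.0° Ω.

Z = 18.5 + j1099 Ω = 1099∠89.0° Ω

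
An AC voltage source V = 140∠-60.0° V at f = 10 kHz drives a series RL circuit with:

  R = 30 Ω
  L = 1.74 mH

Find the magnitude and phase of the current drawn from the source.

Step 1 — Angular frequency: ω = 2π·f = 2π·1e+04 = 6.283e+04 rad/s.
Step 2 — Component impedances:
  R: Z = R = 30 Ω
  L: Z = jωL = j·6.283e+04·0.00174 = 0 + j109.3 Ω
Step 3 — Series combination: Z_total = R + L = 30 + j109.3 Ω = 113.4∠74.7° Ω.
Step 4 — Source phasor: V = 140∠-60.0° V = 70 - j121.2 V.
Step 5 — Ohm's law: I = V / Z_total = (70 - j121.2) / (30 + j109.3) = -0.8679 - j0.8784 A.
Step 6 — Convert to polar: |I| = 1.235 A, ∠I = -134.7°.

I = 1.235∠-134.7° A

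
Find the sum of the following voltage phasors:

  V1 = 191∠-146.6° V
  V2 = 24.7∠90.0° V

Step 1 — Convert each phasor to rectangular form:
  V1 = 191·(cos(-146.6°) + j·sin(-146.6°)) = -159.5 - j105.1 V
  V2 = 24.7·(cos(90.0°) + j·sin(90.0°)) = 0 + j24.7 V
Step 2 — Sum components: V_total = -159.5 - j80.44 V.
Step 3 — Convert to polar: |V_total| = 178.6 V, ∠V_total = -153.2°.

V_total = 178.6∠-153.2° V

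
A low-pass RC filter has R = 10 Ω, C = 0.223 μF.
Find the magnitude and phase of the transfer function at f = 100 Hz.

Step 1 — Angular frequency: ω = 2π·100 = 628.3 rad/s.
Step 2 — Transfer function: H(jω) = 1/(1 + jωRC).
Step 3 — Denominator: 1 + jωRC = 1 + j·628.3·10·2.23e-07 = 1 + j0.001401.
Step 4 — H = 1 - j0.001401.
Step 5 — Magnitude: |H| = 1 (-0.0 dB); phase: φ = -0.1°.

|H| = 1 (-0.0 dB), φ = -0.1°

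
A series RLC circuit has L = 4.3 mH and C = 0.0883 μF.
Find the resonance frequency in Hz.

Step 1 — Resonance condition Im(Z)=0 gives ω₀ = 1/√(LC).
Step 2 — ω₀ = 1/√(0.0043·8.83e-08) = 5.132e+04 rad/s.
Step 3 — f₀ = ω₀/(2π) = 8168 Hz.

f₀ = 8168 Hz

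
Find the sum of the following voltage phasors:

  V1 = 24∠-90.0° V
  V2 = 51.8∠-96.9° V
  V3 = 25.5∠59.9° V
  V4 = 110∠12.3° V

Step 1 — Convert each phasor to rectangular form:
  V1 = 24·(cos(-90.0°) + j·sin(-90.0°)) = 0 - j24 V
  V2 = 51.8·(cos(-96.9°) + j·sin(-96.9°)) = -6.223 - j51.42 V
  V3 = 25.5·(cos(59.9°) + j·sin(59.9°)) = 12.79 + j22.06 V
  V4 = 110·(cos(12.3°) + j·sin(12.3°)) = 107.5 + j23.43 V
Step 2 — Sum components: V_total = 114 - j29.93 V.
Step 3 — Convert to polar: |V_total| = 117.9 V, ∠V_total = -14.7°.

V_total = 117.9∠-14.7° V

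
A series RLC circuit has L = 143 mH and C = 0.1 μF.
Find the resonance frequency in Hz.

Step 1 — Resonance condition Im(Z)=0 gives ω₀ = 1/√(LC).
Step 2 — ω₀ = 1/√(0.143·1e-07) = 8362 rad/s.
Step 3 — f₀ = ω₀/(2π) = 1331 Hz.

f₀ = 1331 Hz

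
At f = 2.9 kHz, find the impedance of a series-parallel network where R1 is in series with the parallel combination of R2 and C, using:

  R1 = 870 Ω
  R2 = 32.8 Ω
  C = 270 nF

Step 1 — Angular frequency: ω = 2π·f = 2π·2900 = 1.822e+04 rad/s.
Step 2 — Component impedances:
  R1: Z = R = 870 Ω
  R2: Z = R = 32.8 Ω
  C: Z = 1/(jωC) = -j/(ω·C) = 0 - j203.3 Ω
Step 3 — Parallel branch: R2 || C = 1/(1/R2 + 1/C) = 31.97 - j5.159 Ω.
Step 4 — Series with R1: Z_total = R1 + (R2 || C) = 902 - j5.159 Ω = 902∠-0.3° Ω.

Z = 902 - j5.159 Ω = 902∠-0.3° Ω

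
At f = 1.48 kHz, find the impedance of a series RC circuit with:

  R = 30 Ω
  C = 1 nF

Step 1 — Angular frequency: ω = 2π·f = 2π·1480 = 9299 rad/s.
Step 2 — Component impedances:
  R: Z = R = 30 Ω
  C: Z = 1/(jωC) = -j/(ω·C) = 0 - j1.075e+05 Ω
Step 3 — Series combination: Z_total = R + C = 30 - j1.075e+05 Ω = 1.075e+05∠-90.0° Ω.

Z = 30 - j1.075e+05 Ω = 1.075e+05∠-90.0° Ω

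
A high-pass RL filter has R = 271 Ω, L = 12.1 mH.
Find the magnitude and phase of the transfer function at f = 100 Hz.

Step 1 — Angular frequency: ω = 2π·100 = 628.3 rad/s.
Step 2 — Transfer function: H(jω) = jωL/(R + jωL).
Step 3 — Numerator jωL = j·7.603; denominator R + jωL = 271 + j7.603.
Step 4 — H = 0.0007864 + j0.02803.
Step 5 — Magnitude: |H| = 0.02804 (-31.0 dB); phase: φ = 88.4°.

|H| = 0.02804 (-31.0 dB), φ = 88.4°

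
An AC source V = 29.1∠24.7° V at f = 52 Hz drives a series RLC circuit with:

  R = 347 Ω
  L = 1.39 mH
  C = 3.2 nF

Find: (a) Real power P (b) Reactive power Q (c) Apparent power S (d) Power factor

Step 1 — Angular frequency: ω = 2π·f = 2π·52 = 326.7 rad/s.
Step 2 — Component impedances:
  R: Z = R = 347 Ω
  L: Z = jωL = j·326.7·0.00139 = 0 + j0.4541 Ω
  C: Z = 1/(jωC) = -j/(ω·C) = 0 - j9.565e+05 Ω
Step 3 — Series combination: Z_total = R + L + C = 347 - j9.565e+05 Ω = 9.565e+05∠-90.0° Ω.
Step 4 — Source phasor: V = 29.1∠24.7° V = 26.44 + j12.16 V.
Step 5 — Current: I = V / Z = -1.27e-05 + j2.765e-05 A = 3.042e-05∠114.7° A.
Step 6 — Complex power: S = V·I* = 3.212e-07 - j0.0008854 VA.
Step 7 — Real power: P = Re(S) = 3.212e-07 W.
Step 8 — Reactive power: Q = Im(S) = -0.0008854 VAR.
Step 9 — Apparent power: |S| = 0.0008854 VA.
Step 10 — Power factor: PF = P/|S| = 0.0003628 (leading).

(a) P = 3.212e-07 W  (b) Q = -0.0008854 VAR  (c) S = 0.0008854 VA  (d) PF = 0.0003628 (leading)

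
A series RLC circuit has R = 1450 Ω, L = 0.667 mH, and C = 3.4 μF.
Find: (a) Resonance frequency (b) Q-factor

Step 1 — Resonance condition Im(Z)=0 gives ω₀ = 1/√(LC).
Step 2 — ω₀ = 1/√(0.000667·3.4e-06) = 2.1e+04 rad/s.
Step 3 — f₀ = ω₀/(2π) = 3342 Hz.
Step 4 — Series Q: Q = ω₀L/R = 2.1e+04·0.000667/1450 = 0.00966.

(a) f₀ = 3342 Hz  (b) Q = 0.00966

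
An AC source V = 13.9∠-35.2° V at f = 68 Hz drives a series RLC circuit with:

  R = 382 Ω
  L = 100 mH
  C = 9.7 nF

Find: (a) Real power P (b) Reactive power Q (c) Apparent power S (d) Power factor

Step 1 — Angular frequency: ω = 2π·f = 2π·68 = 427.3 rad/s.
Step 2 — Component impedances:
  R: Z = R = 382 Ω
  L: Z = jωL = j·427.3·0.1 = 0 + j42.73 Ω
  C: Z = 1/(jωC) = -j/(ω·C) = 0 - j2.413e+05 Ω
Step 3 — Series combination: Z_total = R + L + C = 382 - j2.412e+05 Ω = 2.412e+05∠-89.9° Ω.
Step 4 — Source phasor: V = 13.9∠-35.2° V = 11.36 - j8.012 V.
Step 5 — Current: I = V / Z = 3.329e-05 + j4.703e-05 A = 5.762e-05∠54.7° A.
Step 6 — Complex power: S = V·I* = 1.268e-06 - j0.0008009 VA.
Step 7 — Real power: P = Re(S) = 1.268e-06 W.
Step 8 — Reactive power: Q = Im(S) = -0.0008009 VAR.
Step 9 — Apparent power: |S| = 0.0008009 VA.
Step 10 — Power factor: PF = P/|S| = 0.001583 (leading).

(a) P = 1.268e-06 W  (b) Q = -0.0008009 VAR  (c) S = 0.0008009 VA  (d) PF = 0.001583 (leading)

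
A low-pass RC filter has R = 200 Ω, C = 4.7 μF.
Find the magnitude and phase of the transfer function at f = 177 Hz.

Step 1 — Angular frequency: ω = 2π·177 = 1112 rad/s.
Step 2 — Transfer function: H(jω) = 1/(1 + jωRC).
Step 3 — Denominator: 1 + jωRC = 1 + j·1112·200·4.7e-06 = 1 + j1.045.
Step 4 — H = 0.4778 - j0.4995.
Step 5 — Magnitude: |H| = 0.6912 (-3.2 dB); phase: φ = -46.3°.

|H| = 0.6912 (-3.2 dB), φ = -46.3°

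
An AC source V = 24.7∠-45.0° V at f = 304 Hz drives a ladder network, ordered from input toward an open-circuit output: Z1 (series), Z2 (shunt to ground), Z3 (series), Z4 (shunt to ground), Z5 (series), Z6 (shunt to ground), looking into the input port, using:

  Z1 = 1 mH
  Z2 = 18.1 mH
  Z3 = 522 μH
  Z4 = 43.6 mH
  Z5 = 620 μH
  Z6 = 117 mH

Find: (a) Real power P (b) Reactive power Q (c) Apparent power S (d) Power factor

Step 1 — Angular frequency: ω = 2π·f = 2π·304 = 1910 rad/s.
Step 2 — Component impedances:
  Z1: Z = jωL = j·1910·0.001 = 0 + j1.91 Ω
  Z2: Z = jωL = j·1910·0.0181 = 0 + j34.57 Ω
  Z3: Z = jωL = j·1910·0.000522 = 0 + j0.9971 Ω
  Z4: Z = jωL = j·1910·0.0436 = 0 + j83.28 Ω
  Z5: Z = jωL = j·1910·0.00062 = 0 + j1.184 Ω
  Z6: Z = jωL = j·1910·0.117 = 0 + j223.5 Ω
Step 3 — Ladder network (open output): work backward from the far end, alternating series and parallel combinations. Z_in = 0 + j24.07 Ω = 24.07∠90.0° Ω.
Step 4 — Source phasor: V = 24.7∠-45.0° V = 17.47 - j17.47 V.
Step 5 — Current: I = V / Z = -0.7255 - j0.7255 A = 1.026∠-135.0° A.
Step 6 — Complex power: S = V·I* = 0 + j25.34 VA.
Step 7 — Real power: P = Re(S) = 0 W.
Step 8 — Reactive power: Q = Im(S) = 25.34 VAR.
Step 9 — Apparent power: |S| = 25.34 VA.
Step 10 — Power factor: PF = P/|S| = 0 (lagging).

(a) P = 0 W  (b) Q = 25.34 VAR  (c) S = 25.34 VA  (d) PF = 0 (lagging)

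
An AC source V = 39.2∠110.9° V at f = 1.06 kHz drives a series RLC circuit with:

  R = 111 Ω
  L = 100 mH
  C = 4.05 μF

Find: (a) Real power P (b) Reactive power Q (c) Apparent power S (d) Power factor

Step 1 — Angular frequency: ω = 2π·f = 2π·1060 = 6660 rad/s.
Step 2 — Component impedances:
  R: Z = R = 111 Ω
  L: Z = jωL = j·6660·0.1 = 0 + j666 Ω
  C: Z = 1/(jωC) = -j/(ω·C) = 0 - j37.07 Ω
Step 3 — Series combination: Z_total = R + L + C = 111 + j628.9 Ω = 638.7∠80.0° Ω.
Step 4 — Source phasor: V = 39.2∠110.9° V = -13.98 + j36.62 V.
Step 5 — Current: I = V / Z = 0.05266 + j0.03153 A = 0.06138∠30.9° A.
Step 6 — Complex power: S = V·I* = 0.4182 + j2.369 VA.
Step 7 — Real power: P = Re(S) = 0.4182 W.
Step 8 — Reactive power: Q = Im(S) = 2.369 VAR.
Step 9 — Apparent power: |S| = 2.406 VA.
Step 10 — Power factor: PF = P/|S| = 0.1738 (lagging).

(a) P = 0.4182 W  (b) Q = 2.369 VAR  (c) S = 2.406 VA  (d) PF = 0.1738 (lagging)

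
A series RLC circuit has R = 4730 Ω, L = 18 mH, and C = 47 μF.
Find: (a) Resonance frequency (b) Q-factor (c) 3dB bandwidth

Step 1 — Resonance condition Im(Z)=0 gives ω₀ = 1/√(LC).
Step 2 — ω₀ = 1/√(0.018·4.7e-05) = 1087 rad/s.
Step 3 — f₀ = ω₀/(2π) = 173 Hz.
Step 4 — Series Q: Q = ω₀L/R = 1087·0.018/4730 = 0.004137.
Step 5 — 3dB bandwidth: Δω = ω₀/Q = 2.628e+05 rad/s; BW = Δω/(2π) = 4.182e+04 Hz.

(a) f₀ = 173 Hz  (b) Q = 0.004137  (c) BW = 4.182e+04 Hz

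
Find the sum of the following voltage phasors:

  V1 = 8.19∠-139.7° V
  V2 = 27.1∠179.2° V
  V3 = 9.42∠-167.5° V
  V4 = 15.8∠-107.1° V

Step 1 — Convert each phasor to rectangular form:
  V1 = 8.19·(cos(-139.7°) + j·sin(-139.7°)) = -6.246 - j5.297 V
  V2 = 27.1·(cos(179.2°) + j·sin(179.2°)) = -27.1 + j0.3784 V
  V3 = 9.42·(cos(-167.5°) + j·sin(-167.5°)) = -9.197 - j2.039 V
  V4 = 15.8·(cos(-107.1°) + j·sin(-107.1°)) = -4.646 - j15.1 V
Step 2 — Sum components: V_total = -47.19 - j22.06 V.
Step 3 — Convert to polar: |V_total| = 52.09 V, ∠V_total = -154.9°.

V_total = 52.09∠-154.9° V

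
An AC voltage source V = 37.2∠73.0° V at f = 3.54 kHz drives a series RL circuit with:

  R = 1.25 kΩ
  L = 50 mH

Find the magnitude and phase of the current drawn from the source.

Step 1 — Angular frequency: ω = 2π·f = 2π·3540 = 2.224e+04 rad/s.
Step 2 — Component impedances:
  R: Z = R = 1250 Ω
  L: Z = jωL = j·2.224e+04·0.05 = 0 + j1112 Ω
Step 3 — Series combination: Z_total = R + L = 1250 + j1112 Ω = 1673∠41.7° Ω.
Step 4 — Source phasor: V = 37.2∠73.0° V = 10.88 + j35.57 V.
Step 5 — Ohm's law: I = V / Z_total = (10.88 + j35.57) / (1250 + j1112) = 0.01899 + j0.01156 A.
Step 6 — Convert to polar: |I| = 0.02223 A, ∠I = 31.3°.

I = 0.02223∠31.3° A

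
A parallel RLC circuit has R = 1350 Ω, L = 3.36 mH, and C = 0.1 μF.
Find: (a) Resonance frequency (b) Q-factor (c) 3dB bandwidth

Step 1 — Resonance: ω₀ = 1/√(LC) = 1/√(0.00336·1e-07) = 5.455e+04 rad/s.
Step 2 — f₀ = ω₀/(2π) = 8683 Hz.
Step 3 — Parallel Q: Q = R/(ω₀L) = 1350/(5.455e+04·0.00336) = 7.365.
Step 4 — Bandwidth: Δω = ω₀/Q = 7407 rad/s; BW = Δω/(2π) = 1179 Hz.

(a) f₀ = 8683 Hz  (b) Q = 7.365  (c) BW = 1179 Hz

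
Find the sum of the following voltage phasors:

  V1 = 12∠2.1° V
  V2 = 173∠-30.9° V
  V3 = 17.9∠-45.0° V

Step 1 — Convert each phasor to rectangular form:
  V1 = 12·(cos(2.1°) + j·sin(2.1°)) = 11.99 + j0.4397 V
  V2 = 173·(cos(-30.9°) + j·sin(-30.9°)) = 148.4 - j88.84 V
  V3 = 17.9·(cos(-45.0°) + j·sin(-45.0°)) = 12.66 - j12.66 V
Step 2 — Sum components: V_total = 173.1 - j101.1 V.
Step 3 — Convert to polar: |V_total| = 200.4 V, ∠V_total = -30.3°.

V_total = 200.4∠-30.3° V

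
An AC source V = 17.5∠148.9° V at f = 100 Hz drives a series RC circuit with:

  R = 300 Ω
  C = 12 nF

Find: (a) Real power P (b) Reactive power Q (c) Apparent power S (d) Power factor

Step 1 — Angular frequency: ω = 2π·f = 2π·100 = 628.3 rad/s.
Step 2 — Component impedances:
  R: Z = R = 300 Ω
  C: Z = 1/(jωC) = -j/(ω·C) = 0 - j1.326e+05 Ω
Step 3 — Series combination: Z_total = R + C = 300 - j1.326e+05 Ω = 1.326e+05∠-89.9° Ω.
Step 4 — Source phasor: V = 17.5∠148.9° V = -14.98 + j9.039 V.
Step 5 — Current: I = V / Z = -6.841e-05 - j0.0001128 A = 0.0001319∠-121.2° A.
Step 6 — Complex power: S = V·I* = 5.223e-06 - j0.002309 VA.
Step 7 — Real power: P = Re(S) = 5.223e-06 W.
Step 8 — Reactive power: Q = Im(S) = -0.002309 VAR.
Step 9 — Apparent power: |S| = 0.002309 VA.
Step 10 — Power factor: PF = P/|S| = 0.002262 (leading).

(a) P = 5.223e-06 W  (b) Q = -0.002309 VAR  (c) S = 0.002309 VA  (d) PF = 0.002262 (leading)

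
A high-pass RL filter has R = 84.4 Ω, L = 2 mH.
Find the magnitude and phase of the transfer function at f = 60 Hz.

Step 1 — Angular frequency: ω = 2π·60 = 377 rad/s.
Step 2 — Transfer function: H(jω) = jωL/(R + jωL).
Step 3 — Numerator jωL = j·0.754; denominator R + jωL = 84.4 + j0.754.
Step 4 — H = 7.98e-05 + j0.008933.
Step 5 — Magnitude: |H| = 0.008933 (-41.0 dB); phase: φ = 89.5°.

|H| = 0.008933 (-41.0 dB), φ = 89.5°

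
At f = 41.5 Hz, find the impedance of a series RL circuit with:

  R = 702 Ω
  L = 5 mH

Step 1 — Angular frequency: ω = 2π·f = 2π·41.5 = 260.8 rad/s.
Step 2 — Component impedances:
  R: Z = R = 702 Ω
  L: Z = jωL = j·260.8·0.005 = 0 + j1.304 Ω
Step 3 — Series combination: Z_total = R + L = 702 + j1.304 Ω = 702∠0.1° Ω.

Z = 702 + j1.304 Ω = 702∠0.1° Ω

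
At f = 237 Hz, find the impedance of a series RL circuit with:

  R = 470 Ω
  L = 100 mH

Step 1 — Angular frequency: ω = 2π·f = 2π·237 = 1489 rad/s.
Step 2 — Component impedances:
  R: Z = R = 470 Ω
  L: Z = jωL = j·1489·0.1 = 0 + j148.9 Ω
Step 3 — Series combination: Z_total = R + L = 470 + j148.9 Ω = 493∠17.6° Ω.

Z = 470 + j148.9 Ω = 493∠17.6° Ω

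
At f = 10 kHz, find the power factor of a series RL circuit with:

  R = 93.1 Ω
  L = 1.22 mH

Step 1 — Angular frequency: ω = 2π·f = 2π·1e+04 = 6.283e+04 rad/s.
Step 2 — Component impedances:
  R: Z = R = 93.1 Ω
  L: Z = jωL = j·6.283e+04·0.00122 = 0 + j76.65 Ω
Step 3 — Series combination: Z_total = R + L = 93.1 + j76.65 Ω = 120.6∠39.5° Ω.
Step 4 — Power factor: PF = cos(φ) = Re(Z)/|Z| = 93.1/120.6 = 0.772.
Step 5 — Type: Im(Z) = 76.65 ⇒ lagging (phase φ = 39.5°).

PF = 0.772 (lagging, φ = 39.5°)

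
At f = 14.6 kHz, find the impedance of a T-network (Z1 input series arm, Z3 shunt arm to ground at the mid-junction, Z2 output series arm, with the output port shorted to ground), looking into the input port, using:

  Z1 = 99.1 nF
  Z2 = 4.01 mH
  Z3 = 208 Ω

Step 1 — Angular frequency: ω = 2π·f = 2π·1.46e+04 = 9.173e+04 rad/s.
Step 2 — Component impedances:
  Z1: Z = 1/(jωC) = -j/(ω·C) = 0 - j110 Ω
  Z2: Z = jωL = j·9.173e+04·0.00401 = 0 + j367.9 Ω
  Z3: Z = R = 208 Ω
Step 3 — With the output port shorted to ground, the output series arm Z2 runs from the junction to ground; the shunt arm Z3 also runs from the junction to ground. They appear in parallel: Z3 || Z2 = 157.6 + j89.12 Ω.
Step 4 — Series with input arm Z1: Z_in = Z1 + (Z3 || Z2) = 157.6 - j20.88 Ω = 159∠-7.5° Ω.

Z = 157.6 - j20.88 Ω = 159∠-7.5° Ω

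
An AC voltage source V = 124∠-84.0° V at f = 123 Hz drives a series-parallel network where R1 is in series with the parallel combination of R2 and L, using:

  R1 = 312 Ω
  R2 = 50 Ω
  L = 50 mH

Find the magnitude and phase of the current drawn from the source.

Step 1 — Angular frequency: ω = 2π·f = 2π·123 = 772.8 rad/s.
Step 2 — Component impedances:
  R1: Z = R = 312 Ω
  R2: Z = R = 50 Ω
  L: Z = jωL = j·772.8·0.05 = 0 + j38.64 Ω
Step 3 — Parallel branch: R2 || L = 1/(1/R2 + 1/L) = 18.7 + j24.19 Ω.
Step 4 — Series with R1: Z_total = R1 + (R2 || L) = 330.7 + j24.19 Ω = 331.6∠4.2° Ω.
Step 5 — Source phasor: V = 124∠-84.0° V = 12.96 - j123.3 V.
Step 6 — Ohm's law: I = V / Z_total = (12.96 - j123.3) / (330.7 + j24.19) = 0.01185 - j0.3738 A.
Step 7 — Convert to polar: |I| = 0.374 A, ∠I = -88.2°.

I = 0.374∠-88.2° A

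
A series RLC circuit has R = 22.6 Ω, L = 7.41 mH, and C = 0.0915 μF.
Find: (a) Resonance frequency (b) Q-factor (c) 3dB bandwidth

Step 1 — Resonance condition Im(Z)=0 gives ω₀ = 1/√(LC).
Step 2 — ω₀ = 1/√(0.00741·9.15e-08) = 3.84e+04 rad/s.
Step 3 — f₀ = ω₀/(2π) = 6112 Hz.
Step 4 — Series Q: Q = ω₀L/R = 3.84e+04·0.00741/22.6 = 12.59.
Step 5 — 3dB bandwidth: Δω = ω₀/Q = 3050 rad/s; BW = Δω/(2π) = 485.4 Hz.

(a) f₀ = 6112 Hz  (b) Q = 12.59  (c) BW = 485.4 Hz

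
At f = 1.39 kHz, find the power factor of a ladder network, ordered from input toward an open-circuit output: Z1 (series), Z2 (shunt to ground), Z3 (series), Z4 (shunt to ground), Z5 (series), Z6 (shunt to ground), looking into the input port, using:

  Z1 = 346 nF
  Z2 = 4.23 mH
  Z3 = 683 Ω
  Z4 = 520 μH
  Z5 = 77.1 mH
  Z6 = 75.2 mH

Step 1 — Angular frequency: ω = 2π·f = 2π·1390 = 8734 rad/s.
Step 2 — Component impedances:
  Z1: Z = 1/(jωC) = -j/(ω·C) = 0 - j330.9 Ω
  Z2: Z = jωL = j·8734·0.00423 = 0 + j36.94 Ω
  Z3: Z = R = 683 Ω
  Z4: Z = jωL = j·8734·0.00052 = 0 + j4.541 Ω
  Z5: Z = jωL = j·8734·0.0771 = 0 + j673.4 Ω
  Z6: Z = jωL = j·8734·0.0752 = 0 + j656.8 Ω
Step 3 — Ladder network (open output): work backward from the far end, alternating series and parallel combinations. Z_in = 1.991 - j294.1 Ω = 294.1∠-89.6° Ω.
Step 4 — Power factor: PF = cos(φ) = Re(Z)/|Z| = 1.9909/294.11 = 0.006769.
Step 5 — Type: Im(Z) = -294.1 ⇒ leading (phase φ = -89.6°).

PF = 0.006769 (leading, φ = -89.6°)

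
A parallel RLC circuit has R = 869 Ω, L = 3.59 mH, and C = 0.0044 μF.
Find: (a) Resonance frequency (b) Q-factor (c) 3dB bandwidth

Step 1 — Resonance: ω₀ = 1/√(LC) = 1/√(0.00359·4.4e-09) = 2.516e+05 rad/s.
Step 2 — f₀ = ω₀/(2π) = 4.004e+04 Hz.
Step 3 — Parallel Q: Q = R/(ω₀L) = 869/(2.516e+05·0.00359) = 0.9621.
Step 4 — Bandwidth: Δω = ω₀/Q = 2.615e+05 rad/s; BW = Δω/(2π) = 4.162e+04 Hz.

(a) f₀ = 4.004e+04 Hz  (b) Q = 0.9621  (c) BW = 4.162e+04 Hz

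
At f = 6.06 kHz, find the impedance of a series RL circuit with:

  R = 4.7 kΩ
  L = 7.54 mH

Step 1 — Angular frequency: ω = 2π·f = 2π·6060 = 3.808e+04 rad/s.
Step 2 — Component impedances:
  R: Z = R = 4700 Ω
  L: Z = jωL = j·3.808e+04·0.00754 = 0 + j287.1 Ω
Step 3 — Series combination: Z_total = R + L = 4700 + j287.1 Ω = 4709∠3.5° Ω.

Z = 4700 + j287.1 Ω = 4709∠3.5° Ω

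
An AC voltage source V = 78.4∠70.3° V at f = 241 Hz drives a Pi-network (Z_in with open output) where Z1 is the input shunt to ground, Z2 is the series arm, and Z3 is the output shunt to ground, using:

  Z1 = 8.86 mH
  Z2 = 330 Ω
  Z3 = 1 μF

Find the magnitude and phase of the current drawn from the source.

Step 1 — Angular frequency: ω = 2π·f = 2π·241 = 1514 rad/s.
Step 2 — Component impedances:
  Z1: Z = jωL = j·1514·0.00886 = 0 + j13.42 Ω
  Z2: Z = R = 330 Ω
  Z3: Z = 1/(jωC) = -j/(ω·C) = 0 - j660.4 Ω
Step 3 — With open output, the series arm Z2 and the output shunt Z3 appear in series to ground: Z2 + Z3 = 330 - j660.4 Ω.
Step 4 — Parallel with input shunt Z1: Z_in = Z1 || (Z2 + Z3) = 0.1126 + j13.64 Ω = 13.64∠89.5° Ω.
Step 5 — Source phasor: V = 78.4∠70.3° V = 26.43 + j73.81 V.
Step 6 — Ohm's law: I = V / Z_total = (26.43 + j73.81) / (0.1126 + j13.64) = 5.428 - j1.893 A.
Step 7 — Convert to polar: |I| = 5.749 A, ∠I = -19.2°.

I = 5.749∠-19.2° A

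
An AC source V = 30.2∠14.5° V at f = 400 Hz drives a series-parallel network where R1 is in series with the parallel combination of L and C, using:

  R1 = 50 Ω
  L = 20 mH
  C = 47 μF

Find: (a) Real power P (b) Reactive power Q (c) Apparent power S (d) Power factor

Step 1 — Angular frequency: ω = 2π·f = 2π·400 = 2513 rad/s.
Step 2 — Component impedances:
  R1: Z = R = 50 Ω
  L: Z = jωL = j·2513·0.02 = 0 + j50.27 Ω
  C: Z = 1/(jωC) = -j/(ω·C) = 0 - j8.466 Ω
Step 3 — Parallel branch: L || C = 1/(1/L + 1/C) = 0 - j10.18 Ω.
Step 4 — Series with R1: Z_total = R1 + (L || C) = 50 - j10.18 Ω = 51.03∠-11.5° Ω.
Step 5 — Source phasor: V = 30.2∠14.5° V = 29.24 + j7.561 V.
Step 6 — Current: I = V / Z = 0.5319 + j0.2595 A = 0.5919∠26.0° A.
Step 7 — Complex power: S = V·I* = 17.51 - j3.566 VA.
Step 8 — Real power: P = Re(S) = 17.51 W.
Step 9 — Reactive power: Q = Im(S) = -3.566 VAR.
Step 10 — Apparent power: |S| = 17.87 VA.
Step 11 — Power factor: PF = P/|S| = 0.9799 (leading).

(a) P = 17.51 W  (b) Q = -3.566 VAR  (c) S = 17.87 VA  (d) PF = 0.9799 (leading)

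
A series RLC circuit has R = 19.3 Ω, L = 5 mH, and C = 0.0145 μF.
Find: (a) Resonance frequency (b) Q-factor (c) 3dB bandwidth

Step 1 — Resonance: ω₀ = 1/√(LC) = 1/√(0.005·1.45e-08) = 1.174e+05 rad/s.
Step 2 — f₀ = ω₀/(2π) = 1.869e+04 Hz.
Step 3 — Series Q: Q = ω₀L/R = 1.174e+05·0.005/19.3 = 30.43.
Step 4 — Bandwidth: Δω = ω₀/Q = 3860 rad/s; BW = Δω/(2π) = 614.3 Hz.

(a) f₀ = 1.869e+04 Hz  (b) Q = 30.43  (c) BW = 614.3 Hz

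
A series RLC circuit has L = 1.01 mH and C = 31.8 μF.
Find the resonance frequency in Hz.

Step 1 — Resonance condition Im(Z)=0 gives ω₀ = 1/√(LC).
Step 2 — ω₀ = 1/√(0.00101·3.18e-05) = 5580 rad/s.
Step 3 — f₀ = ω₀/(2π) = 888.1 Hz.

f₀ = 888.1 Hz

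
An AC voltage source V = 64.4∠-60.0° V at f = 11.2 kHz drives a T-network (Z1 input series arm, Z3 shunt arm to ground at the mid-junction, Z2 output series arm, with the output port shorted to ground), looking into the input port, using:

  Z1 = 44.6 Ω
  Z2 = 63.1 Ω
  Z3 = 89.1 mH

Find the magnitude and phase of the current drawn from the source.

Step 1 — Angular frequency: ω = 2π·f = 2π·1.12e+04 = 7.037e+04 rad/s.
Step 2 — Component impedances:
  Z1: Z = R = 44.6 Ω
  Z2: Z = R = 63.1 Ω
  Z3: Z = jωL = j·7.037e+04·0.0891 = 0 + j6270 Ω
Step 3 — With the output port shorted to ground, the output series arm Z2 runs from the junction to ground; the shunt arm Z3 also runs from the junction to ground. They appear in parallel: Z3 || Z2 = 63.09 + j0.6349 Ω.
Step 4 — Series with input arm Z1: Z_in = Z1 + (Z3 || Z2) = 107.7 + j0.6349 Ω = 107.7∠0.3° Ω.
Step 5 — Source phasor: V = 64.4∠-60.0° V = 32.2 - j55.77 V.
Step 6 — Ohm's law: I = V / Z_total = (32.2 - j55.77) / (107.7 + j0.6349) = 0.2959 - j0.5196 A.
Step 7 — Convert to polar: |I| = 0.598 A, ∠I = -60.3°.

I = 0.598∠-60.3° A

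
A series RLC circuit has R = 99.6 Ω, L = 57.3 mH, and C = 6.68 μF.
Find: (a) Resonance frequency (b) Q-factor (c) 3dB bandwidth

Step 1 — Resonance condition Im(Z)=0 gives ω₀ = 1/√(LC).
Step 2 — ω₀ = 1/√(0.0573·6.68e-06) = 1616 rad/s.
Step 3 — f₀ = ω₀/(2π) = 257.2 Hz.
Step 4 — Series Q: Q = ω₀L/R = 1616·0.0573/99.6 = 0.9299.
Step 5 — 3dB bandwidth: Δω = ω₀/Q = 1738 rad/s; BW = Δω/(2π) = 276.6 Hz.

(a) f₀ = 257.2 Hz  (b) Q = 0.9299  (c) BW = 276.6 Hz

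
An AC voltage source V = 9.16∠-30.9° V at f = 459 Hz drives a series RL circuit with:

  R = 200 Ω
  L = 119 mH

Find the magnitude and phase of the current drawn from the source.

Step 1 — Angular frequency: ω = 2π·f = 2π·459 = 2884 rad/s.
Step 2 — Component impedances:
  R: Z = R = 200 Ω
  L: Z = jωL = j·2884·0.119 = 0 + j343.2 Ω
Step 3 — Series combination: Z_total = R + L = 200 + j343.2 Ω = 397.2∠59.8° Ω.
Step 4 — Source phasor: V = 9.16∠-30.9° V = 7.86 - j4.704 V.
Step 5 — Ohm's law: I = V / Z_total = (7.86 - j4.704) / (200 + j343.2) = -0.0002689 - j0.02306 A.
Step 6 — Convert to polar: |I| = 0.02306 A, ∠I = -90.7°.

I = 0.02306∠-90.7° A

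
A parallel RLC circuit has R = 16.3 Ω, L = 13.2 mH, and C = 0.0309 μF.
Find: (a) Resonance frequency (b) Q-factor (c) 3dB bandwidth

Step 1 — Resonance: ω₀ = 1/√(LC) = 1/√(0.0132·3.09e-08) = 4.951e+04 rad/s.
Step 2 — f₀ = ω₀/(2π) = 7881 Hz.
Step 3 — Parallel Q: Q = R/(ω₀L) = 16.3/(4.951e+04·0.0132) = 0.02494.
Step 4 — Bandwidth: Δω = ω₀/Q = 1.985e+06 rad/s; BW = Δω/(2π) = 3.16e+05 Hz.

(a) f₀ = 7881 Hz  (b) Q = 0.02494  (c) BW = 3.16e+05 Hz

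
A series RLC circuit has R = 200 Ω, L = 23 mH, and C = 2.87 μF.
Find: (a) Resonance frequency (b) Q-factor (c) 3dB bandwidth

Step 1 — Resonance: ω₀ = 1/√(LC) = 1/√(0.023·2.87e-06) = 3892 rad/s.
Step 2 — f₀ = ω₀/(2π) = 619.5 Hz.
Step 3 — Series Q: Q = ω₀L/R = 3892·0.023/200 = 0.4476.
Step 4 — Bandwidth: Δω = ω₀/Q = 8696 rad/s; BW = Δω/(2π) = 1384 Hz.

(a) f₀ = 619.5 Hz  (b) Q = 0.4476  (c) BW = 1384 Hz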